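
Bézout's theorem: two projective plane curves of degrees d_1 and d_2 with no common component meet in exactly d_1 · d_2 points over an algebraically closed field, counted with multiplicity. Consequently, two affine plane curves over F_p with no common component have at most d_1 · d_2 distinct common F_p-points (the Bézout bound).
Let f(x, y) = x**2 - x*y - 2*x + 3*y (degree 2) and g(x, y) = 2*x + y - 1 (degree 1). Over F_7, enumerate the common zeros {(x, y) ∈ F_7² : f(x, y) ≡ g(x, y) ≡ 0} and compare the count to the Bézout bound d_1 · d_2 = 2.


Common zeros: ∅; count = 0; Bézout bound = 2.

deg(f) = 2, deg(g) = 1, so Bézout bound = 2.
Scan x ∈ F_7. For each x, list the y ∈ F_7 with f(x, y) ≡ 0 and those with g(x, y) ≡ 0 (mod 7); the common zeros in that column are the intersection.
  x = 0: f ≡ 0 at y ∈ {0}; g ≡ 0 at y ∈ {1}; common: ∅.
  x = 1: f ≡ 0 at y ∈ {4}; g ≡ 0 at y ∈ {6}; common: ∅.
  x = 2: f ≡ 0 at y ∈ {0}; g ≡ 0 at y ∈ {4}; common: ∅.
  x = 3: f ≡ 0 at y ∈ ∅; g ≡ 0 at y ∈ {2}; common: ∅.
  x = 4: f ≡ 0 at y ∈ {1}; g ≡ 0 at y ∈ {0}; common: ∅.
  x = 5: f ≡ 0 at y ∈ {4}; g ≡ 0 at y ∈ {5}; common: ∅.
  x = 6: f ≡ 0 at y ∈ {1}; g ≡ 0 at y ∈ {3}; common: ∅.
Collecting: common zeros = ∅, so the count is 0.
Comparison with the Bézout bound: 0 ≤ 2 = deg(f)·deg(g), as expected for curves with no common component (the affine F_7-count falls short of the bound because intersections may lie at infinity, over extension fields, or carry multiplicity).


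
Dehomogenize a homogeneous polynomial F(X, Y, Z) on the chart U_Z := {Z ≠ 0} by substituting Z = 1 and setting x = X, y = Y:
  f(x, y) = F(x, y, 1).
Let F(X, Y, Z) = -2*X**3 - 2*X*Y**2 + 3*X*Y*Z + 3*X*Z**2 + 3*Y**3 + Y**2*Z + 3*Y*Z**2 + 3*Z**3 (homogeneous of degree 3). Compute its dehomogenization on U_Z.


f(x, y) = -2*x**3 - 2*x*y**2 + 3*x*y + 3*x + 3*y**3 + y**2 + 3*y + 3

On U_Z we set Z = 1. Each monomial c·X^i·Y^j·Z^k in F becomes c·x^i·y^j·1^k = c·x^i·y^j.
Substituting Z = 1: F(X, Y, 1) = -2*x**3 - 2*x*y**2 + 3*x*y + 3*x + 3*y**3 + y**2 + 3*y + 3.
Note: deg(f) ≤ deg(F) = 3; strict inequality happens when F is divisible by Z (lost terms).


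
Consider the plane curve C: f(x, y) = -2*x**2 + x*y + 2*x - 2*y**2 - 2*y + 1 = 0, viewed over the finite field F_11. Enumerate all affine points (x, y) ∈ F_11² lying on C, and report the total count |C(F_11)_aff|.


Affine F_11-points: {(0, 2), (0, 8), (1, 6), (1, 10), (2, 2), (2, 9), (3, 0), (3, 6), (5, 8), (5, 10), (9, 0), (9, 9)}; count = 12.

For each of the 121 pairs (x, y) ∈ F_11², evaluate f(x, y) mod 11. Record the zeros.
  x = 0: [0↦1, 1↦8, 2↦0, 3↦10, 4↦5, 5↦7, 6↦5, 7↦10, 8↦0, 9↦8, 10↦1]  zeros at y ∈ {2, 8}
  x = 1: [0↦1, 1↦9, 2↦2, 3↦2, 4↦9, 5↦1, 6↦0, 7↦6, 8↦8, 9↦6, 10↦0]  zeros at y ∈ {6, 10}
  x = 2: [0↦8, 1↦6, 2↦0, 3↦1, 4↦9, 5↦2, 6↦2, 7↦9, 8↦1, 9↦0, 10↦6]  zeros at y ∈ {2, 9}
  x = 3: [0↦0, 1↦10, 2↦5, 3↦7, 4↦5, 5↦10, 6↦0, 7↦8, 8↦1, 9↦1, 10↦8]  zeros at y ∈ {0, 6}
  x = 4: [0↦10, 1↦10, 2↦6, 3↦9, 4↦8, 5↦3, 6↦5, 7↦3, 8↦8, 9↦9, 10↦6]  zeros at y ∈ ∅
  x = 5: [0↦5, 1↦6, 2↦3, 3↦7, 4↦7, 5↦3, 6↦6, 7↦5, 8↦0, 9↦2, 10↦0]  zeros at y ∈ {8, 10}
  x = 6: [0↦7, 1↦9, 2↦7, 3↦1, 4↦2, 5↦10, 6↦3, 7↦3, 8↦10, 9↦2, 10↦1]  zeros at y ∈ ∅
  x = 7: [0↦5, 1↦8, 2↦7, 3↦2, 4↦4, 5↦2, 6↦7, 7↦8, 8↦5, 9↦9, 10↦9]  zeros at y ∈ ∅
  x = 8: [0↦10, 1↦3, 2↦3, 3↦10, 4↦2, 5↦1, 6↦7, 7↦9, 8↦7, 9↦1, 10↦2]  zeros at y ∈ ∅
  x = 9: [0↦0, 1↦5, 2↦6, 3↦3, 4↦7, 5↦7, 6↦3, 7↦6, 8↦5, 9↦0, 10↦2]  zeros at y ∈ {0, 9}
  x = 10: [0↦8, 1↦3, 2↦5, 3↦3, 4↦8, 5↦9, 6↦6, 7↦10, 8↦10, 9↦6, 10↦9]  zeros at y ∈ ∅
Collecting zeros: affine points = {(0, 2), (0, 8), (1, 6), (1, 10), (2, 2), (2, 9), (3, 0), (3, 6), (5, 8), (5, 10), (9, 0), (9, 9)}.
Total count |C(F_11)_aff| = 12.


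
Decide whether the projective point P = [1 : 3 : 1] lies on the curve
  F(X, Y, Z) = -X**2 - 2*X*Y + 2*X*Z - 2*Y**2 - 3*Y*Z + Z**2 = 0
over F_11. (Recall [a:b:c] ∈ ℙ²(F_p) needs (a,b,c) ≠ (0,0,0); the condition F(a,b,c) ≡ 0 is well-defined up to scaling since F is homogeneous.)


F(1,3,1) ≡ 2 (mod 11); P is NOT on the curve.

Evaluate F(1, 3, 1) term-by-term (mod 11).
  -X**2 ↦ -1·1·1·1 = -1
  -2*X*Y ↦ -2·1·3·1 = -6
  2*X*Z ↦ 2·1·1·1 = 2
  -2*Y**2 ↦ -2·1·9·1 = -18
  -3*Y*Z ↦ -3·1·3·1 = -9
  Z**2 ↦ 1·1·1·1 = 1
Sum: F(1, 3, 1) = (-1) + (-6) + (2) + (-18) + (-9) + (1) = -31.
Reducing mod 11: -31 ≡ 2 (mod 11).
Since F(a, b, c) ≡ 2 ≠ 0 (mod 11), P does NOT lie on the curve.


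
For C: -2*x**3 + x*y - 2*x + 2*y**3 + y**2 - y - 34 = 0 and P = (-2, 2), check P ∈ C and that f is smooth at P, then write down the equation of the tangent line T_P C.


Tangent line at P: -24*x + 25*y - 98 = 0.

Step 1: f(-2, 2) = 0, so P lies on C.
Step 2: partial derivatives
  f_x(x, y) = -6*x**2 + y - 2, f_y(x, y) = x + 6*y**2 + 2*y - 1.
  f_x(P) = -24, f_y(P) = 25 (gradient nonzero, so P is smooth).
Step 3: tangent line at P: -24·(x − -2) + 25·(y − 2) = 0.
Expanding: -24*x + 25*y - 98 = 0.


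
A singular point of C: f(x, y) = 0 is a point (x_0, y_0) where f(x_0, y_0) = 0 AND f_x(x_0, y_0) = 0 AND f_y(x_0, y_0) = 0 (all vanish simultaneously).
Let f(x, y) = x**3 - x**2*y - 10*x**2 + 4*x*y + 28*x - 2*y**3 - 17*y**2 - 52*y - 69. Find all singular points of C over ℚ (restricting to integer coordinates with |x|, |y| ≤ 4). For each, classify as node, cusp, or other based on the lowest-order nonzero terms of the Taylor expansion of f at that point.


Singular points: {(2, -3)}; classification: node.

Compute partial derivatives:
  f_x = 3*x**2 - 2*x*y - 20*x + 4*y + 28.
  f_y = -x**2 + 4*x - 6*y**2 - 34*y - 52.
Scan x_0 ∈ {−4, ..., 4}. For each x_0, f_y(x_0, y) is a polynomial in y; find its integer roots y ∈ {−4, ..., 4}, then test f_x and f at those candidates.
  x = -4: f_y(-4, y) = -6*y**2 - 34*y - 84; no integer root y with |y| ≤ 4.
  x = -3: f_y(-3, y) = -6*y**2 - 34*y - 73; no integer root y with |y| ≤ 4.
  x = -2: f_y(-2, y) = -6*y**2 - 34*y - 64; no integer root y with |y| ≤ 4.
  x = -1: f_y(-1, y) = -6*y**2 - 34*y - 57; no integer root y with |y| ≤ 4.
  x = 0: f_y(0, y) = -6*y**2 - 34*y - 52; no integer root y with |y| ≤ 4.
  x = 1: f_y(1, y) = -6*y**2 - 34*y - 49; no integer root y with |y| ≤ 4.
  x = 2: f_y(2, y) = -6*y**2 - 34*y - 48; vanishes at y ∈ {-3}. (2, -3): f_x = 0, f = 0 — SINGULAR.
  x = 3: f_y(3, y) = -6*y**2 - 34*y - 49; no integer root y with |y| ≤ 4.
  x = 4: f_y(4, y) = -6*y**2 - 34*y - 52; no integer root y with |y| ≤ 4.
Only singular point on the grid: (2, -3).
Classify: substitute x = 2 + u, y = -3 + v and expand: f = u**3 - u**2*v - u**2 - 2*v**3 + v**2.
No constant or linear terms (consistent with a singular point). Quadratic part: -u**2 + v**2. Cubic part: u**3 - u**2*v - 2*v**3.
The quadratic part v**2 - u**2 = (v − u)(v + u) splits into two distinct linear factors, so there are two distinct tangent lines y − -3 = ±(x − 2) — this is a node (ordinary double point).
Classification: node.


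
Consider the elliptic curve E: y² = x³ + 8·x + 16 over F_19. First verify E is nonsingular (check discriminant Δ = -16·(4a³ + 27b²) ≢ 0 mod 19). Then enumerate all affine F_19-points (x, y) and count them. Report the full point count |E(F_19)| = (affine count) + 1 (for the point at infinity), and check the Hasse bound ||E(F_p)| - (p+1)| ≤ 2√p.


Affine points = {(0, 4), (0, 15), (1, 5), (1, 14), (4, 6), (4, 13), (7, 4), (7, 15), (9, 0), (12, 4), (12, 15), (17, 7), (17, 12), (18, 8), (18, 11)}; affine count = 15; |E(F_19)| = 16.

Discriminant check: Δ ∝ 4a³ + 27b² = 4·8³ + 27·16² = 4·512 + 27·256 ≡ 11 (mod 19). Nonzero ⇒ E is nonsingular.
For each x ∈ F_19, compute rhs = x³ + 8·x + 16 mod 19, then count y ∈ F_19 with y² ≡ rhs.
  x = 0: rhs = 16, matching y values: 4, 15 (2 points).
  x = 1: rhs = 6, matching y values: 5, 14 (2 points).
  x = 2: rhs = 2, matching y values: none (0 points).
  x = 3: rhs = 10, matching y values: none (0 points).
  x = 4: rhs = 17, matching y values: 6, 13 (2 points).
  x = 5: rhs = 10, matching y values: none (0 points).
  x = 6: rhs = 14, matching y values: none (0 points).
  x = 7: rhs = 16, matching y values: 4, 15 (2 points).
  x = 8: rhs = 3, matching y values: none (0 points).
  x = 9: rhs = 0, matching y values: 0 (1 points).
  x = 10: rhs = 13, matching y values: none (0 points).
  x = 11: rhs = 10, matching y values: none (0 points).
  x = 12: rhs = 16, matching y values: 4, 15 (2 points).
  x = 13: rhs = 18, matching y values: none (0 points).
  x = 14: rhs = 3, matching y values: none (0 points).
  x = 15: rhs = 15, matching y values: none (0 points).
  x = 16: rhs = 3, matching y values: none (0 points).
  x = 17: rhs = 11, matching y values: 7, 12 (2 points).
  x = 18: rhs = 7, matching y values: 8, 11 (2 points).
Total affine count: 15.
Full point count |E(F_19)| = 15 + 1 = 16.
Hasse bound: |16 − (19+1)| = |-4| = 4 ≤ 2√19 ≈ 8.7178 ✓.


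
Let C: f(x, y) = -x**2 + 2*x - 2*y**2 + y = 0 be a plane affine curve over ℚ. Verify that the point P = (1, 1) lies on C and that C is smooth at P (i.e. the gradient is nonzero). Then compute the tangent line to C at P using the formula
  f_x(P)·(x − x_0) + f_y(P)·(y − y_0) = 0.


Tangent line at P: 3 - 3*y = 0.

Step 1: f(1, 1) = 0, so P lies on C.
Step 2: partial derivatives
  f_x(x, y) = 2 - 2*x, f_y(x, y) = 1 - 4*y.
  f_x(P) = 0, f_y(P) = -3 (gradient nonzero, so P is smooth).
Step 3: tangent line at P: 0·(x − 1) + -3·(y − 1) = 0.
Expanding: 3 - 3*y = 0.


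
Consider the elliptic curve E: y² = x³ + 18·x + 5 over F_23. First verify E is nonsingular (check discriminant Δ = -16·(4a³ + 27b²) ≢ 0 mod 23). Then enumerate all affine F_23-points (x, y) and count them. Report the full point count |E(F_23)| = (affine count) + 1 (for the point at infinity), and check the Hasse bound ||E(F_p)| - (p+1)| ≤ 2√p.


Affine points = {(1, 1), (1, 22), (2, 7), (2, 16), (4, 7), (4, 16), (5, 6), (5, 17), (10, 9), (10, 14), (11, 4), (11, 19), (15, 4), (15, 19), (17, 7), (17, 16), (20, 4), (20, 19), (22, 3), (22, 20)}; affine count = 20; |E(F_23)| = 21.

Discriminant check: Δ ∝ 4a³ + 27b² = 4·18³ + 27·5² = 4·5832 + 27·25 ≡ 14 (mod 23). Nonzero ⇒ E is nonsingular.
For each x ∈ F_23, compute rhs = x³ + 18·x + 5 mod 23, then count y ∈ F_23 with y² ≡ rhs.
  x = 0: rhs = 5, matching y values: none (0 points).
  x = 1: rhs = 1, matching y values: 1, 22 (2 points).
  x = 2: rhs = 3, matching y values: 7, 16 (2 points).
  x = 3: rhs = 17, matching y values: none (0 points).
  x = 4: rhs = 3, matching y values: 7, 16 (2 points).
  x = 5: rhs = 13, matching y values: 6, 17 (2 points).
  x = 6: rhs = 7, matching y values: none (0 points).
  x = 7: rhs = 14, matching y values: none (0 points).
  x = 8: rhs = 17, matching y values: none (0 points).
  x = 9: rhs = 22, matching y values: none (0 points).
  x = 10: rhs = 12, matching y values: 9, 14 (2 points).
  x = 11: rhs = 16, matching y values: 4, 19 (2 points).
  x = 12: rhs = 17, matching y values: none (0 points).
  x = 13: rhs = 21, matching y values: none (0 points).
  x = 14: rhs = 11, matching y values: none (0 points).
  x = 15: rhs = 16, matching y values: 4, 19 (2 points).
  x = 16: rhs = 19, matching y values: none (0 points).
  x = 17: rhs = 3, matching y values: 7, 16 (2 points).
  x = 18: rhs = 20, matching y values: none (0 points).
  x = 19: rhs = 7, matching y values: none (0 points).
  x = 20: rhs = 16, matching y values: 4, 19 (2 points).
  x = 21: rhs = 7, matching y values: none (0 points).
  x = 22: rhs = 9, matching y values: 3, 20 (2 points).
Total affine count: 20.
Full point count |E(F_23)| = 20 + 1 = 21.
Hasse bound: |21 − (23+1)| = |-3| = 3 ≤ 2√23 ≈ 9.5917 ✓.


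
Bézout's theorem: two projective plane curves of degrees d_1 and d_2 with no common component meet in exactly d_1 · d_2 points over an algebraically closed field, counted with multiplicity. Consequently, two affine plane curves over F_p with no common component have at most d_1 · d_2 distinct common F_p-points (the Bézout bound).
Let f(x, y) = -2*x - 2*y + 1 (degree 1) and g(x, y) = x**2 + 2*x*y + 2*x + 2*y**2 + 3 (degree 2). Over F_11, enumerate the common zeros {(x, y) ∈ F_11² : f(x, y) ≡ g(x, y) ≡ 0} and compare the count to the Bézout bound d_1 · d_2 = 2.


Common zeros: {(1, 5), (9, 8)}; count = 2; Bézout bound = 2.

deg(f) = 1, deg(g) = 2, so Bézout bound = 2.
Scan x ∈ F_11. For each x, list the y ∈ F_11 with f(x, y) ≡ 0 and those with g(x, y) ≡ 0 (mod 11); the common zeros in that column are the intersection.
  x = 0: f ≡ 0 at y ∈ {6}; g ≡ 0 at y ∈ {2, 9}; common: ∅.
  x = 1: f ≡ 0 at y ∈ {5}; g ≡ 0 at y ∈ {5}; common: {5}.
  x = 2: f ≡ 0 at y ∈ {4}; g ≡ 0 at y ∈ {0, 9}; common: ∅.
  x = 3: f ≡ 0 at y ∈ {3}; g ≡ 0 at y ∈ ∅; common: ∅.
  x = 4: f ≡ 0 at y ∈ {2}; g ≡ 0 at y ∈ ∅; common: ∅.
  x = 5: f ≡ 0 at y ∈ {1}; g ≡ 0 at y ∈ {2, 4}; common: ∅.
  x = 6: f ≡ 0 at y ∈ {0}; g ≡ 0 at y ∈ {8}; common: ∅.
  x = 7: f ≡ 0 at y ∈ {10}; g ≡ 0 at y ∈ {0, 4}; common: ∅.
  x = 8: f ≡ 0 at y ∈ {9}; g ≡ 0 at y ∈ ∅; common: ∅.
  x = 9: f ≡ 0 at y ∈ {8}; g ≡ 0 at y ∈ {5, 8}; common: {8}.
  x = 10: f ≡ 0 at y ∈ {7}; g ≡ 0 at y ∈ ∅; common: ∅.
Collecting: common zeros = {(1, 5), (9, 8)}, so the count is 2.
Comparison with the Bézout bound: 2 ≤ 2 = deg(f)·deg(g), as expected for curves with no common component (the bound is attained).


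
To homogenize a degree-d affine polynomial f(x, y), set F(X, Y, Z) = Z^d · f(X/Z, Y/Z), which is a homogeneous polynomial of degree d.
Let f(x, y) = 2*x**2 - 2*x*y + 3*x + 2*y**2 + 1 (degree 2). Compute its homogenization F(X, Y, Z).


F(X, Y, Z) = 2*X**2 - 2*X*Y + 3*X*Z + 2*Y**2 + Z**2

deg(f) = 2.
Substitute x = X/Z, y = Y/Z into f, then multiply by Z^2.
  monomial 2·x^2·y^0 ↦ 2·X^2·Y^0·Z^0.
  monomial -2·x^1·y^1 ↦ -2·X^1·Y^1·Z^0.
  monomial 3·x^1·y^0 ↦ 3·X^1·Y^0·Z^1.
  monomial 2·x^0·y^2 ↦ 2·X^0·Y^2·Z^0.
  monomial 1·x^0·y^0 ↦ 1·X^0·Y^0·Z^2.
Collecting: F(X, Y, Z) = 2*X**2 - 2*X*Y + 3*X*Z + 2*Y**2 + Z**2.


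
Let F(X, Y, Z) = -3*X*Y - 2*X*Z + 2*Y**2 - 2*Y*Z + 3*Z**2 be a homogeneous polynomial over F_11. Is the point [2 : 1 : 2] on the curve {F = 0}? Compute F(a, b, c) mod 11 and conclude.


F(2,1,2) ≡ 7 (mod 11); P is NOT on the curve.

Evaluate F(2, 1, 2) term-by-term (mod 11).
  -3*X*Y ↦ -3·2·1·1 = -6
  -2*X*Z ↦ -2·2·1·2 = -8
  2*Y**2 ↦ 2·1·1·1 = 2
  -2*Y*Z ↦ -2·1·1·2 = -4
  3*Z**2 ↦ 3·1·1·4 = 12
Sum: F(2, 1, 2) = (-6) + (-8) + (2) + (-4) + (12) = -4.
Reducing mod 11: -4 ≡ 7 (mod 11).
Since F(a, b, c) ≡ 7 ≠ 0 (mod 11), P does NOT lie on the curve.


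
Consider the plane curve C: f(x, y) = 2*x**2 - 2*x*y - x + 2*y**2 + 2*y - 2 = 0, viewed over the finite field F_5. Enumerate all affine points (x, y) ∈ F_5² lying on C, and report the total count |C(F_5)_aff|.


Affine F_5-points: {(0, 2)}; count = 1.

For each of the 25 pairs (x, y) ∈ F_5², evaluate f(x, y) mod 5. Record the zeros.
  x = 0: [0↦3, 1↦2, 2↦0, 3↦2, 4↦3]  zeros at y ∈ {2}
  x = 1: [0↦4, 1↦1, 2↦2, 3↦2, 4↦1]  zeros at y ∈ ∅
  x = 2: [0↦4, 1↦4, 2↦3, 3↦1, 4↦3]  zeros at y ∈ ∅
  x = 3: [0↦3, 1↦1, 2↦3, 3↦4, 4↦4]  zeros at y ∈ ∅
  x = 4: [0↦1, 1↦2, 2↦2, 3↦1, 4↦4]  zeros at y ∈ ∅
Collecting zeros: affine points = {(0, 2)}.
Total count |C(F_5)_aff| = 1.


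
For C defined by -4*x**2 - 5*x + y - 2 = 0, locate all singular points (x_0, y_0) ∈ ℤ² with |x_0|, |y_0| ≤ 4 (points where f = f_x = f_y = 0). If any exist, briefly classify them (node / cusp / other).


No singular points in the scanned grid; C is smooth there.

Compute partial derivatives:
  f_x = -8*x - 5.
  f_y = 1.
f_y = 1 is a nonzero constant, so f_y never vanishes: no point (x, y) can satisfy f = f_x = f_y = 0. In particular no (x, y) ∈ {−4, ..., 4}² is singular; the curve is smooth.


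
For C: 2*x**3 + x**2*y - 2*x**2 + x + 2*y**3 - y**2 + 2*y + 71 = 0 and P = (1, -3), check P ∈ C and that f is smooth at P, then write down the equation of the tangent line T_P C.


Tangent line at P: -3*x + 63*y + 192 = 0.

Step 1: f(1, -3) = 0, so P lies on C.
Step 2: partial derivatives
  f_x(x, y) = 6*x**2 + 2*x*y - 4*x + 1, f_y(x, y) = x**2 + 6*y**2 - 2*y + 2.
  f_x(P) = -3, f_y(P) = 63 (gradient nonzero, so P is smooth).
Step 3: tangent line at P: -3·(x − 1) + 63·(y − -3) = 0.
Expanding: -3*x + 63*y + 192 = 0.


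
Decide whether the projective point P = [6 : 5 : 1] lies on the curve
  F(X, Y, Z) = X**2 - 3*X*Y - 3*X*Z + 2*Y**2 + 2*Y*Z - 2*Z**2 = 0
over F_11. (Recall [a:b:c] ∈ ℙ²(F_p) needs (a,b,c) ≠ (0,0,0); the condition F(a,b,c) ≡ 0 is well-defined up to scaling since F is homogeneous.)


F(6,5,1) ≡ 8 (mod 11); P is NOT on the curve.

Evaluate F(6, 5, 1) term-by-term (mod 11).
  X**2 ↦ 1·36·1·1 = 36
  -3*X*Y ↦ -3·6·5·1 = -90
  -3*X*Z ↦ -3·6·1·1 = -18
  2*Y**2 ↦ 2·1·25·1 = 50
  2*Y*Z ↦ 2·1·5·1 = 10
  -2*Z**2 ↦ -2·1·1·1 = -2
Sum: F(6, 5, 1) = (36) + (-90) + (-18) + (50) + (10) + (-2) = -14.
Reducing mod 11: -14 ≡ 8 (mod 11).
Since F(a, b, c) ≡ 8 ≠ 0 (mod 11), P does NOT lie on the curve.


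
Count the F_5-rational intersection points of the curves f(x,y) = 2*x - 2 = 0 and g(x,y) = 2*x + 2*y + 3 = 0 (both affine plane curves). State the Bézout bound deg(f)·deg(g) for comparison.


Common zeros: {(1, 0)}; count = 1; Bézout bound = 1.

deg(f) = 1, deg(g) = 1, so Bézout bound = 1.
Scan x ∈ F_5. For each x, list the y ∈ F_5 with f(x, y) ≡ 0 and those with g(x, y) ≡ 0 (mod 5); the common zeros in that column are the intersection.
  x = 0: f ≡ 0 at y ∈ ∅; g ≡ 0 at y ∈ {1}; common: ∅.
  x = 1: f ≡ 0 at y ∈ {0, 1, 2, 3, 4}; g ≡ 0 at y ∈ {0}; common: {0}.
  x = 2: f ≡ 0 at y ∈ ∅; g ≡ 0 at y ∈ {4}; common: ∅.
  x = 3: f ≡ 0 at y ∈ ∅; g ≡ 0 at y ∈ {3}; common: ∅.
  x = 4: f ≡ 0 at y ∈ ∅; g ≡ 0 at y ∈ {2}; common: ∅.
Collecting: common zeros = {(1, 0)}, so the count is 1.
Comparison with the Bézout bound: 1 ≤ 1 = deg(f)·deg(g), as expected for curves with no common component (the bound is attained).


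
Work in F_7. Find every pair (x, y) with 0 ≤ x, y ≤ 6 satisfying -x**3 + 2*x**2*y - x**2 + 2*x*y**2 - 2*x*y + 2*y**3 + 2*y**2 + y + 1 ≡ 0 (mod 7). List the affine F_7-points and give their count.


Affine F_7-points: {(0, 6), (1, 6), (2, 3), (3, 0), (3, 4), (3, 6), (4, 1), (4, 3), (4, 5), (6, 3)}; count = 10.

For each of the 49 pairs (x, y) ∈ F_7², evaluate f(x, y) mod 7. Record the zeros.
  x = 0: [0↦1, 1↦6, 2↦6, 3↦6, 4↦4, 5↦5, 6↦0]  zeros at y ∈ {6}
  x = 1: [0↦6, 1↦6, 2↦5, 3↦1, 4↦6, 5↦4, 6↦0]  zeros at y ∈ {6}
  x = 2: [0↦3, 1↦2, 2↦4, 3↦0, 4↦2, 5↦1, 6↦2]  zeros at y ∈ {3}
  x = 3: [0↦0, 1↦2, 2↦4, 3↦4, 4↦0, 5↦4, 6↦0]  zeros at y ∈ {0, 4, 6}
  x = 4: [0↦5, 1↦0, 2↦6, 3↦0, 4↦1, 5↦0, 6↦2]  zeros at y ∈ {1, 3, 5}
  x = 5: [0↦5, 1↦4, 2↦4, 3↦3, 4↦6, 5↦4, 6↦2]  zeros at y ∈ ∅
  x = 6: [0↦1, 1↦1, 2↦6, 3↦0, 4↦2, 5↦3, 6↦1]  zeros at y ∈ {3}
Collecting zeros: affine points = {(0, 6), (1, 6), (2, 3), (3, 0), (3, 4), (3, 6), (4, 1), (4, 3), (4, 5), (6, 3)}.
Total count |C(F_7)_aff| = 10.


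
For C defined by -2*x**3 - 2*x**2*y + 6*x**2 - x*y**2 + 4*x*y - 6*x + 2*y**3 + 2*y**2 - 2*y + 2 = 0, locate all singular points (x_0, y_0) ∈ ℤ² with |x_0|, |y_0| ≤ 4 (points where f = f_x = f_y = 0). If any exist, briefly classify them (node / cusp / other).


Singular points: {(1, 0)}; classification: cusp.

Compute partial derivatives:
  f_x = -6*x**2 - 4*x*y + 12*x - y**2 + 4*y - 6.
  f_y = -2*x**2 - 2*x*y + 4*x + 6*y**2 + 4*y - 2.
Scan x_0 ∈ {−4, ..., 4}. For each x_0, f_y(x_0, y) is a polynomial in y; find its integer roots y ∈ {−4, ..., 4}, then test f_x and f at those candidates.
  x = -4: f_y(-4, y) = 6*y**2 + 12*y - 50; no integer root y with |y| ≤ 4.
  x = -3: f_y(-3, y) = 6*y**2 + 10*y - 32; no integer root y with |y| ≤ 4.
  x = -2: f_y(-2, y) = 6*y**2 + 8*y - 18; no integer root y with |y| ≤ 4.
  x = -1: f_y(-1, y) = 6*y**2 + 6*y - 8; no integer root y with |y| ≤ 4.
  x = 0: f_y(0, y) = 6*y**2 + 4*y - 2; vanishes at y ∈ {-1}. (0, -1): f_x = -11 ≠ 0.
  x = 1: f_y(1, y) = 6*y**2 + 2*y; vanishes at y ∈ {0}. (1, 0): f_x = 0, f = 0 — SINGULAR.
  x = 2: f_y(2, y) = 6*y**2 - 2; no integer root y with |y| ≤ 4.
  x = 3: f_y(3, y) = 6*y**2 - 2*y - 8; vanishes at y ∈ {-1}. (3, -1): f_x = -17 ≠ 0.
  x = 4: f_y(4, y) = 6*y**2 - 4*y - 18; no integer root y with |y| ≤ 4.
Only singular point on the grid: (1, 0).
Classify: substitute x = 1 + u, y = 0 + v and expand: f = -2*u**3 - 2*u**2*v - u*v**2 + 2*v**3 + v**2.
No constant or linear terms (consistent with a singular point). Quadratic part: v**2. Cubic part: -2*u**3 - 2*u**2*v - u*v**2 + 2*v**3.
The quadratic part v**2 is a perfect square, so there is a single (double) tangent line v = 0, i.e. y = 0. Restricting the cubic part to that line (v = 0) leaves -2*u**3 ≠ 0, so f is not divisible by v and the branch is v² ≈ 2*u**3 to lowest order — this is a cusp.
Classification: cusp.


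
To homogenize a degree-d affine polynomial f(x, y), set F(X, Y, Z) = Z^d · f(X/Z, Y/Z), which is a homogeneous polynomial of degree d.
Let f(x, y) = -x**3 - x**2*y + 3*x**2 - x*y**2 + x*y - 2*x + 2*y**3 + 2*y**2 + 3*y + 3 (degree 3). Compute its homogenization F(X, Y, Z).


F(X, Y, Z) = -X**3 - X**2*Y + 3*X**2*Z - X*Y**2 + X*Y*Z - 2*X*Z**2 + 2*Y**3 + 2*Y**2*Z + 3*Y*Z**2 + 3*Z**3

deg(f) = 3.
Substitute x = X/Z, y = Y/Z into f, then multiply by Z^3.
  monomial -1·x^3·y^0 ↦ -1·X^3·Y^0·Z^0.
  monomial -1·x^2·y^1 ↦ -1·X^2·Y^1·Z^0.
  monomial 3·x^2·y^0 ↦ 3·X^2·Y^0·Z^1.
  monomial -1·x^1·y^2 ↦ -1·X^1·Y^2·Z^0.
  monomial 1·x^1·y^1 ↦ 1·X^1·Y^1·Z^1.
  monomial -2·x^1·y^0 ↦ -2·X^1·Y^0·Z^2.
  monomial 2·x^0·y^3 ↦ 2·X^0·Y^3·Z^0.
  monomial 2·x^0·y^2 ↦ 2·X^0·Y^2·Z^1.
  monomial 3·x^0·y^1 ↦ 3·X^0·Y^1·Z^2.
  monomial 3·x^0·y^0 ↦ 3·X^0·Y^0·Z^3.
Collecting: F(X, Y, Z) = -X**3 - X**2*Y + 3*X**2*Z - X*Y**2 + X*Y*Z - 2*X*Z**2 + 2*Y**3 + 2*Y**2*Z + 3*Y*Z**2 + 3*Z**3.


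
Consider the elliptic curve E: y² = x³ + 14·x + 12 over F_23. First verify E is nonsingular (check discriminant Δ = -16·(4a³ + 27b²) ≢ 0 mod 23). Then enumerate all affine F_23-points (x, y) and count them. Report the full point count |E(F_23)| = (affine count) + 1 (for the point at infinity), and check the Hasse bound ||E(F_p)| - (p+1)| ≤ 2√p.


Affine points = {(0, 9), (0, 14), (1, 2), (1, 21), (2, 5), (2, 18), (3, 9), (3, 14), (5, 0), (6, 6), (6, 17), (7, 4), (7, 19), (9, 4), (9, 19), (10, 5), (10, 18), (11, 5), (11, 18), (14, 10), (14, 13), (15, 3), (15, 20), (16, 10), (16, 13), (18, 1), (18, 22), (20, 9), (20, 14)}; affine count = 29; |E(F_23)| = 30.

Discriminant check: Δ ∝ 4a³ + 27b² = 4·14³ + 27·12² = 4·2744 + 27·144 ≡ 6 (mod 23). Nonzero ⇒ E is nonsingular.
For each x ∈ F_23, compute rhs = x³ + 14·x + 12 mod 23, then count y ∈ F_23 with y² ≡ rhs.
  x = 0: rhs = 12, matching y values: 9, 14 (2 points).
  x = 1: rhs = 4, matching y values: 2, 21 (2 points).
  x = 2: rhs = 2, matching y values: 5, 18 (2 points).
  x = 3: rhs = 12, matching y values: 9, 14 (2 points).
  x = 4: rhs = 17, matching y values: none (0 points).
  x = 5: rhs = 0, matching y values: 0 (1 points).
  x = 6: rhs = 13, matching y values: 6, 17 (2 points).
  x = 7: rhs = 16, matching y values: 4, 19 (2 points).
  x = 8: rhs = 15, matching y values: none (0 points).
  x = 9: rhs = 16, matching y values: 4, 19 (2 points).
  x = 10: rhs = 2, matching y values: 5, 18 (2 points).
  x = 11: rhs = 2, matching y values: 5, 18 (2 points).
  x = 12: rhs = 22, matching y values: none (0 points).
  x = 13: rhs = 22, matching y values: none (0 points).
  x = 14: rhs = 8, matching y values: 10, 13 (2 points).
  x = 15: rhs = 9, matching y values: 3, 20 (2 points).
  x = 16: rhs = 8, matching y values: 10, 13 (2 points).
  x = 17: rhs = 11, matching y values: none (0 points).
  x = 18: rhs = 1, matching y values: 1, 22 (2 points).
  x = 19: rhs = 7, matching y values: none (0 points).
  x = 20: rhs = 12, matching y values: 9, 14 (2 points).
  x = 21: rhs = 22, matching y values: none (0 points).
  x = 22: rhs = 20, matching y values: none (0 points).
Total affine count: 29.
Full point count |E(F_23)| = 29 + 1 = 30.
Hasse bound: |30 − (23+1)| = |6| = 6 ≤ 2√23 ≈ 9.5917 ✓.


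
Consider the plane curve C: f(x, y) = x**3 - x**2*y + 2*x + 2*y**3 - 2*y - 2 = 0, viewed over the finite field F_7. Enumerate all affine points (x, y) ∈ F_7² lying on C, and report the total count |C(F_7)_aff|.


Affine F_7-points: {(0, 5), (1, 1), (2, 2), (2, 6), (4, 0), (4, 3), (4, 4), (5, 0)}; count = 8.

For each of the 49 pairs (x, y) ∈ F_7², evaluate f(x, y) mod 7. Record the zeros.
  x = 0: [0↦5, 1↦5, 2↦3, 3↦4, 4↦6, 5↦0, 6↦5]  zeros at y ∈ {5}
  x = 1: [0↦1, 1↦0, 2↦4, 3↦4, 4↦5, 5↦5, 6↦2]  zeros at y ∈ {1}
  x = 2: [0↦3, 1↦6, 2↦0, 3↦4, 4↦2, 5↦6, 6↦0]  zeros at y ∈ {2, 6}
  x = 3: [0↦3, 1↦1, 2↦4, 3↦3, 4↦3, 5↦2, 6↦5]  zeros at y ∈ ∅
  x = 4: [0↦0, 1↦5, 2↦1, 3↦0, 4↦0, 5↦6, 6↦2]  zeros at y ∈ {0, 3, 4}
  x = 5: [0↦0, 1↦3, 2↦4, 3↦1, 4↦6, 5↦3, 6↦4]  zeros at y ∈ {0}
  x = 6: [0↦2, 1↦1, 2↦5, 3↦5, 4↦6, 5↦6, 6↦3]  zeros at y ∈ ∅
Collecting zeros: affine points = {(0, 5), (1, 1), (2, 2), (2, 6), (4, 0), (4, 3), (4, 4), (5, 0)}.
Total count |C(F_7)_aff| = 8.


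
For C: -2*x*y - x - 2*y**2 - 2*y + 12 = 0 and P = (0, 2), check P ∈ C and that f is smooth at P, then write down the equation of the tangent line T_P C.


Tangent line at P: -5*x - 10*y + 20 = 0.

Step 1: f(0, 2) = 0, so P lies on C.
Step 2: partial derivatives
  f_x(x, y) = -2*y - 1, f_y(x, y) = -2*x - 4*y - 2.
  f_x(P) = -5, f_y(P) = -10 (gradient nonzero, so P is smooth).
Step 3: tangent line at P: -5·(x − 0) + -10·(y − 2) = 0.
Expanding: -5*x - 10*y + 20 = 0.


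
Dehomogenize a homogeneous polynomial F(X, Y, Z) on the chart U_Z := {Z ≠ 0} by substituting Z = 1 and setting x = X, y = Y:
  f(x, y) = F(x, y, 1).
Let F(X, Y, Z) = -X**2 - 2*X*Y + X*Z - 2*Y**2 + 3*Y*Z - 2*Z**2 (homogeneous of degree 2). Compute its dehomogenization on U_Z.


f(x, y) = -x**2 - 2*x*y + x - 2*y**2 + 3*y - 2

On U_Z we set Z = 1. Each monomial c·X^i·Y^j·Z^k in F becomes c·x^i·y^j·1^k = c·x^i·y^j.
Substituting Z = 1: F(X, Y, 1) = -x**2 - 2*x*y + x - 2*y**2 + 3*y - 2.
Note: deg(f) ≤ deg(F) = 2; strict inequality happens when F is divisible by Z (lost terms).


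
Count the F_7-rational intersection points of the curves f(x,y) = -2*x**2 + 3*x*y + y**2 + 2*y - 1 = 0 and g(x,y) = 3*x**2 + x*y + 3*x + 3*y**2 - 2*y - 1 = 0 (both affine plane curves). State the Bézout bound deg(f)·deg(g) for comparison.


Common zeros: {(0, 2), (3, 2)}; count = 2; Bézout bound = 4.

deg(f) = 2, deg(g) = 2, so Bézout bound = 4.
Scan x ∈ F_7. For each x, list the y ∈ F_7 with f(x, y) ≡ 0 and those with g(x, y) ≡ 0 (mod 7); the common zeros in that column are the intersection.
  x = 0: f ≡ 0 at y ∈ {2, 3}; g ≡ 0 at y ∈ {1, 2}; common: {2}.
  x = 1: f ≡ 0 at y ∈ {3, 6}; g ≡ 0 at y ∈ {1, 4}; common: ∅.
  x = 2: f ≡ 0 at y ∈ {1, 5}; g ≡ 0 at y ∈ ∅; common: ∅.
  x = 3: f ≡ 0 at y ∈ {1, 2}; g ≡ 0 at y ∈ {0, 2}; common: {2}.
  x = 4: f ≡ 0 at y ∈ ∅; g ≡ 0 at y ∈ ∅; common: ∅.
  x = 5: f ≡ 0 at y ∈ ∅; g ≡ 0 at y ∈ ∅; common: ∅.
  x = 6: f ≡ 0 at y ∈ ∅; g ≡ 0 at y ∈ {4}; common: ∅.
Collecting: common zeros = {(0, 2), (3, 2)}, so the count is 2.
Comparison with the Bézout bound: 2 ≤ 4 = deg(f)·deg(g), as expected for curves with no common component (the affine F_7-count falls short of the bound because intersections may lie at infinity, over extension fields, or carry multiplicity).


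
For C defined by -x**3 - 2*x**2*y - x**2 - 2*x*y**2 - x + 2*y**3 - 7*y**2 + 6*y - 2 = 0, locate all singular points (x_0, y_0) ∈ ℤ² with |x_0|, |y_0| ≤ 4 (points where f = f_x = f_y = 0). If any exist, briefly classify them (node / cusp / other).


Singular points: {(-1, 1)}; classification: cusp.

Compute partial derivatives:
  f_x = -3*x**2 - 4*x*y - 2*x - 2*y**2 - 1.
  f_y = -2*x**2 - 4*x*y + 6*y**2 - 14*y + 6.
Scan x_0 ∈ {−4, ..., 4}. For each x_0, f_y(x_0, y) is a polynomial in y; find its integer roots y ∈ {−4, ..., 4}, then test f_x and f at those candidates.
  x = -4: f_y(-4, y) = 6*y**2 + 2*y - 26; no integer root y with |y| ≤ 4.
  x = -3: f_y(-3, y) = 6*y**2 - 2*y - 12; no integer root y with |y| ≤ 4.
  x = -2: f_y(-2, y) = 6*y**2 - 6*y - 2; no integer root y with |y| ≤ 4.
  x = -1: f_y(-1, y) = 6*y**2 - 10*y + 4; vanishes at y ∈ {1}. (-1, 1): f_x = 0, f = 0 — SINGULAR.
  x = 0: f_y(0, y) = 6*y**2 - 14*y + 6; no integer root y with |y| ≤ 4.
  x = 1: f_y(1, y) = 6*y**2 - 18*y + 4; no integer root y with |y| ≤ 4.
  x = 2: f_y(2, y) = 6*y**2 - 22*y - 2; no integer root y with |y| ≤ 4.
  x = 3: f_y(3, y) = 6*y**2 - 26*y - 12; no integer root y with |y| ≤ 4.
  x = 4: f_y(4, y) = 6*y**2 - 30*y - 26; no integer root y with |y| ≤ 4.
Only singular point on the grid: (-1, 1).
Classify: substitute x = -1 + u, y = 1 + v and expand: f = -u**3 - 2*u**2*v - 2*u*v**2 + 2*v**3 + v**2.
No constant or linear terms (consistent with a singular point). Quadratic part: v**2. Cubic part: -u**3 - 2*u**2*v - 2*u*v**2 + 2*v**3.
The quadratic part v**2 is a perfect square, so there is a single (double) tangent line v = 0, i.e. y = 1. Restricting the cubic part to that line (v = 0) leaves -u**3 ≠ 0, so f is not divisible by v and the branch is v² ≈ u**3 to lowest order — this is a cusp.
Classification: cusp.


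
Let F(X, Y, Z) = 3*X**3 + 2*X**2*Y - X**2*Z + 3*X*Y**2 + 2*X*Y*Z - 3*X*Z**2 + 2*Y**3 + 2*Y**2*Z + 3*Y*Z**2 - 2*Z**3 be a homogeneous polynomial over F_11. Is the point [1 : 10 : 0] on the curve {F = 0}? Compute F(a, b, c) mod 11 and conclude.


F(1,10,0) ≡ 2 (mod 11); P is NOT on the curve.

Evaluate F(1, 10, 0) term-by-term (mod 11).
  3*X**3 ↦ 3·1·1·1 = 3
  2*X**2*Y ↦ 2·1·10·1 = 20
  -X**2*Z ↦ -1·1·1·0 = 0
  3*X*Y**2 ↦ 3·1·100·1 = 300
  2*X*Y*Z ↦ 2·1·10·0 = 0
  -3*X*Z**2 ↦ -3·1·1·0 = 0
  2*Y**3 ↦ 2·1·1000·1 = 2000
  2*Y**2*Z ↦ 2·1·100·0 = 0
  3*Y*Z**2 ↦ 3·1·10·0 = 0
  -2*Z**3 ↦ -2·1·1·0 = 0
Sum: F(1, 10, 0) = (3) + (20) + (0) + (300) + (0) + (0) + (2000) + (0) + (0) + (0) = 2323.
Reducing mod 11: 2323 ≡ 2 (mod 11).
Since F(a, b, c) ≡ 2 ≠ 0 (mod 11), P does NOT lie on the curve.


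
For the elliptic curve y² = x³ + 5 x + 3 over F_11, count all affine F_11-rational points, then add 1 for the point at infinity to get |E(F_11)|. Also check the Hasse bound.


Affine points = {(0, 5), (0, 6), (1, 3), (1, 8), (3, 1), (3, 10), (8, 4), (8, 7)}; affine count = 8; |E(F_11)| = 9.

Discriminant check: Δ ∝ 4a³ + 27b² = 4·5³ + 27·3² = 4·125 + 27·9 ≡ 6 (mod 11). Nonzero ⇒ E is nonsingular.
For each x ∈ F_11, compute rhs = x³ + 5·x + 3 mod 11, then count y ∈ F_11 with y² ≡ rhs.
  x = 0: rhs = 3, matching y values: 5, 6 (2 points).
  x = 1: rhs = 9, matching y values: 3, 8 (2 points).
  x = 2: rhs = 10, matching y values: none (0 points).
  x = 3: rhs = 1, matching y values: 1, 10 (2 points).
  x = 4: rhs = 10, matching y values: none (0 points).
  x = 5: rhs = 10, matching y values: none (0 points).
  x = 6: rhs = 7, matching y values: none (0 points).
  x = 7: rhs = 7, matching y values: none (0 points).
  x = 8: rhs = 5, matching y values: 4, 7 (2 points).
  x = 9: rhs = 7, matching y values: none (0 points).
  x = 10: rhs = 8, matching y values: none (0 points).
Total affine count: 8.
Full point count |E(F_11)| = 8 + 1 = 9.
Hasse bound: |9 − (11+1)| = |-3| = 3 ≤ 2√11 ≈ 6.6332 ✓.


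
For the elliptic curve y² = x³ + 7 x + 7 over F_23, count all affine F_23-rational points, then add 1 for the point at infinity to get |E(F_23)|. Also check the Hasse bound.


Affine points = {(2, 11), (2, 12), (3, 3), (3, 20), (5, 11), (5, 12), (6, 9), (6, 14), (7, 10), (7, 13), (8, 0), (11, 9), (11, 14), (12, 5), (12, 18), (13, 8), (13, 15), (16, 11), (16, 12), (17, 5), (17, 18), (18, 10), (18, 13), (21, 10), (21, 13)}; affine count = 25; |E(F_23)| = 26.

Discriminant check: Δ ∝ 4a³ + 27b² = 4·7³ + 27·7² = 4·343 + 27·49 ≡ 4 (mod 23). Nonzero ⇒ E is nonsingular.
For each x ∈ F_23, compute rhs = x³ + 7·x + 7 mod 23, then count y ∈ F_23 with y² ≡ rhs.
  x = 0: rhs = 7, matching y values: none (0 points).
  x = 1: rhs = 15, matching y values: none (0 points).
  x = 2: rhs = 6, matching y values: 11, 12 (2 points).
  x = 3: rhs = 9, matching y values: 3, 20 (2 points).
  x = 4: rhs = 7, matching y values: none (0 points).
  x = 5: rhs = 6, matching y values: 11, 12 (2 points).
  x = 6: rhs = 12, matching y values: 9, 14 (2 points).
  x = 7: rhs = 8, matching y values: 10, 13 (2 points).
  x = 8: rhs = 0, matching y values: 0 (1 points).
  x = 9: rhs = 17, matching y values: none (0 points).
  x = 10: rhs = 19, matching y values: none (0 points).
  x = 11: rhs = 12, matching y values: 9, 14 (2 points).
  x = 12: rhs = 2, matching y values: 5, 18 (2 points).
  x = 13: rhs = 18, matching y values: 8, 15 (2 points).
  x = 14: rhs = 20, matching y values: none (0 points).
  x = 15: rhs = 14, matching y values: none (0 points).
  x = 16: rhs = 6, matching y values: 11, 12 (2 points).
  x = 17: rhs = 2, matching y values: 5, 18 (2 points).
  x = 18: rhs = 8, matching y values: 10, 13 (2 points).
  x = 19: rhs = 7, matching y values: none (0 points).
  x = 20: rhs = 5, matching y values: none (0 points).
  x = 21: rhs = 8, matching y values: 10, 13 (2 points).
  x = 22: rhs = 22, matching y values: none (0 points).
Total affine count: 25.
Full point count |E(F_23)| = 25 + 1 = 26.
Hasse bound: |26 − (23+1)| = |2| = 2 ≤ 2√23 ≈ 9.5917 ✓.


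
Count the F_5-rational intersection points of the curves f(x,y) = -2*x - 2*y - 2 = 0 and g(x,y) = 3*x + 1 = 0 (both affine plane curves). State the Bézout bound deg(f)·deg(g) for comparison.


Common zeros: {(3, 1)}; count = 1; Bézout bound = 1.

deg(f) = 1, deg(g) = 1, so Bézout bound = 1.
Scan x ∈ F_5. For each x, list the y ∈ F_5 with f(x, y) ≡ 0 and those with g(x, y) ≡ 0 (mod 5); the common zeros in that column are the intersection.
  x = 0: f ≡ 0 at y ∈ {4}; g ≡ 0 at y ∈ ∅; common: ∅.
  x = 1: f ≡ 0 at y ∈ {3}; g ≡ 0 at y ∈ ∅; common: ∅.
  x = 2: f ≡ 0 at y ∈ {2}; g ≡ 0 at y ∈ ∅; common: ∅.
  x = 3: f ≡ 0 at y ∈ {1}; g ≡ 0 at y ∈ {0, 1, 2, 3, 4}; common: {1}.
  x = 4: f ≡ 0 at y ∈ {0}; g ≡ 0 at y ∈ ∅; common: ∅.
Collecting: common zeros = {(3, 1)}, so the count is 1.
Comparison with the Bézout bound: 1 ≤ 1 = deg(f)·deg(g), as expected for curves with no common component (the bound is attained).


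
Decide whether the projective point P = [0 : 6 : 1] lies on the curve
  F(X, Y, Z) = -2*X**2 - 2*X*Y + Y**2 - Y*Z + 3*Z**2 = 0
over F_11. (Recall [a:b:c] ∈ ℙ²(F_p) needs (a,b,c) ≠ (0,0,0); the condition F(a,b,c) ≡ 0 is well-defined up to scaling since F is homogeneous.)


F(0,6,1) ≡ 0 (mod 11); P is on the curve.

Evaluate F(0, 6, 1) term-by-term (mod 11).
  -2*X**2 ↦ -2·0·1·1 = 0
  -2*X*Y ↦ -2·0·6·1 = 0
  Y**2 ↦ 1·1·36·1 = 36
  -Y*Z ↦ -1·1·6·1 = -6
  3*Z**2 ↦ 3·1·1·1 = 3
Sum: F(0, 6, 1) = (0) + (0) + (36) + (-6) + (3) = 33.
Reducing mod 11: 33 ≡ 0 (mod 11).
Since F(a, b, c) ≡ 0 (mod 11), P lies on the curve.


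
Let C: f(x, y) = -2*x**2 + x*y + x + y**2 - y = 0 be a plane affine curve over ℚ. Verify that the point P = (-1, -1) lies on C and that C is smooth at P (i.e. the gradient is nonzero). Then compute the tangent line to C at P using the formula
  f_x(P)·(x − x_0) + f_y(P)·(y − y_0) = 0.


Tangent line at P: 4*x - 4*y = 0.

Step 1: f(-1, -1) = 0, so P lies on C.
Step 2: partial derivatives
  f_x(x, y) = -4*x + y + 1, f_y(x, y) = x + 2*y - 1.
  f_x(P) = 4, f_y(P) = -4 (gradient nonzero, so P is smooth).
Step 3: tangent line at P: 4·(x − -1) + -4·(y − -1) = 0.
Expanding: 4*x - 4*y = 0.


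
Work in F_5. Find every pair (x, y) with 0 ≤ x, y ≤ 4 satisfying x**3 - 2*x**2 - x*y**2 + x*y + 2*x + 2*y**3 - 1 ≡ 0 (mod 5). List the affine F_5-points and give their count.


Affine F_5-points: {(0, 2), (1, 0), (2, 1), (2, 2), (2, 3), (3, 3)}; count = 6.

For each of the 25 pairs (x, y) ∈ F_5², evaluate f(x, y) mod 5. Record the zeros.
  x = 0: [0↦4, 1↦1, 2↦0, 3↦3, 4↦2]  zeros at y ∈ {2}
  x = 1: [0↦0, 1↦2, 2↦4, 3↦3, 4↦1]  zeros at y ∈ {0}
  x = 2: [0↦3, 1↦0, 2↦0, 3↦0, 4↦2]  zeros at y ∈ {1, 2, 3}
  x = 3: [0↦4, 1↦1, 2↦4, 3↦0, 4↦1]  zeros at y ∈ {3}
  x = 4: [0↦4, 1↦1, 2↦2, 3↦4, 4↦4]  zeros at y ∈ ∅
Collecting zeros: affine points = {(0, 2), (1, 0), (2, 1), (2, 2), (2, 3), (3, 3)}.
Total count |C(F_5)_aff| = 6.


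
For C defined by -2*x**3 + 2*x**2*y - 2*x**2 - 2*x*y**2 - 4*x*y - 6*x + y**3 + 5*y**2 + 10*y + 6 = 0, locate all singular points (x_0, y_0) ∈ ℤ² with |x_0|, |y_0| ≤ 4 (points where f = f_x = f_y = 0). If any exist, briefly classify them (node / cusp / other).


Singular points: {(-1, -2)}; classification: cusp.

Compute partial derivatives:
  f_x = -6*x**2 + 4*x*y - 4*x - 2*y**2 - 4*y - 6.
  f_y = 2*x**2 - 4*x*y - 4*x + 3*y**2 + 10*y + 10.
Scan x_0 ∈ {−4, ..., 4}. For each x_0, f_y(x_0, y) is a polynomial in y; find its integer roots y ∈ {−4, ..., 4}, then test f_x and f at those candidates.
  x = -4: f_y(-4, y) = 3*y**2 + 26*y + 58; no integer root y with |y| ≤ 4.
  x = -3: f_y(-3, y) = 3*y**2 + 22*y + 40; vanishes at y ∈ {-4}. (-3, -4): f_x = -16 ≠ 0.
  x = -2: f_y(-2, y) = 3*y**2 + 18*y + 26; no integer root y with |y| ≤ 4.
  x = -1: f_y(-1, y) = 3*y**2 + 14*y + 16; vanishes at y ∈ {-2}. (-1, -2): f_x = 0, f = 0 — SINGULAR.
  x = 0: f_y(0, y) = 3*y**2 + 10*y + 10; no integer root y with |y| ≤ 4.
  x = 1: f_y(1, y) = 3*y**2 + 6*y + 8; no integer root y with |y| ≤ 4.
  x = 2: f_y(2, y) = 3*y**2 + 2*y + 10; no integer root y with |y| ≤ 4.
  x = 3: f_y(3, y) = 3*y**2 - 2*y + 16; no integer root y with |y| ≤ 4.
  x = 4: f_y(4, y) = 3*y**2 - 6*y + 26; no integer root y with |y| ≤ 4.
Only singular point on the grid: (-1, -2).
Classify: substitute x = -1 + u, y = -2 + v and expand: f = -2*u**3 + 2*u**2*v - 2*u*v**2 + v**3 + v**2.
No constant or linear terms (consistent with a singular point). Quadratic part: v**2. Cubic part: -2*u**3 + 2*u**2*v - 2*u*v**2 + v**3.
The quadratic part v**2 is a perfect square, so there is a single (double) tangent line v = 0, i.e. y = -2. Restricting the cubic part to that line (v = 0) leaves -2*u**3 ≠ 0, so f is not divisible by v and the branch is v² ≈ 2*u**3 to lowest order — this is a cusp.
Classification: cusp.


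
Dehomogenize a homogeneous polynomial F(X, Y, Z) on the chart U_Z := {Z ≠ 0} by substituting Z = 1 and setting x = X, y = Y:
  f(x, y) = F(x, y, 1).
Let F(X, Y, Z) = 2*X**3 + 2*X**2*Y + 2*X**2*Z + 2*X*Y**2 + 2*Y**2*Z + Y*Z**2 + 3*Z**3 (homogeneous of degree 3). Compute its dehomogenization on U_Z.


f(x, y) = 2*x**3 + 2*x**2*y + 2*x**2 + 2*x*y**2 + 2*y**2 + y + 3

On U_Z we set Z = 1. Each monomial c·X^i·Y^j·Z^k in F becomes c·x^i·y^j·1^k = c·x^i·y^j.
Substituting Z = 1: F(X, Y, 1) = 2*x**3 + 2*x**2*y + 2*x**2 + 2*x*y**2 + 2*y**2 + y + 3.
Note: deg(f) ≤ deg(F) = 3; strict inequality happens when F is divisible by Z (lost terms).


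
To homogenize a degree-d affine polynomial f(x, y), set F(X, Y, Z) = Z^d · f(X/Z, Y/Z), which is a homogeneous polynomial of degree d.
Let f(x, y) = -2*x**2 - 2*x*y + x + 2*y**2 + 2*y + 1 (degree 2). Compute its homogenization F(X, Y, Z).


F(X, Y, Z) = -2*X**2 - 2*X*Y + X*Z + 2*Y**2 + 2*Y*Z + Z**2

deg(f) = 2.
Substitute x = X/Z, y = Y/Z into f, then multiply by Z^2.
  monomial -2·x^2·y^0 ↦ -2·X^2·Y^0·Z^0.
  monomial -2·x^1·y^1 ↦ -2·X^1·Y^1·Z^0.
  monomial 1·x^1·y^0 ↦ 1·X^1·Y^0·Z^1.
  monomial 2·x^0·y^2 ↦ 2·X^0·Y^2·Z^0.
  monomial 2·x^0·y^1 ↦ 2·X^0·Y^1·Z^1.
  monomial 1·x^0·y^0 ↦ 1·X^0·Y^0·Z^2.
Collecting: F(X, Y, Z) = -2*X**2 - 2*X*Y + X*Z + 2*Y**2 + 2*Y*Z + Z**2.
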